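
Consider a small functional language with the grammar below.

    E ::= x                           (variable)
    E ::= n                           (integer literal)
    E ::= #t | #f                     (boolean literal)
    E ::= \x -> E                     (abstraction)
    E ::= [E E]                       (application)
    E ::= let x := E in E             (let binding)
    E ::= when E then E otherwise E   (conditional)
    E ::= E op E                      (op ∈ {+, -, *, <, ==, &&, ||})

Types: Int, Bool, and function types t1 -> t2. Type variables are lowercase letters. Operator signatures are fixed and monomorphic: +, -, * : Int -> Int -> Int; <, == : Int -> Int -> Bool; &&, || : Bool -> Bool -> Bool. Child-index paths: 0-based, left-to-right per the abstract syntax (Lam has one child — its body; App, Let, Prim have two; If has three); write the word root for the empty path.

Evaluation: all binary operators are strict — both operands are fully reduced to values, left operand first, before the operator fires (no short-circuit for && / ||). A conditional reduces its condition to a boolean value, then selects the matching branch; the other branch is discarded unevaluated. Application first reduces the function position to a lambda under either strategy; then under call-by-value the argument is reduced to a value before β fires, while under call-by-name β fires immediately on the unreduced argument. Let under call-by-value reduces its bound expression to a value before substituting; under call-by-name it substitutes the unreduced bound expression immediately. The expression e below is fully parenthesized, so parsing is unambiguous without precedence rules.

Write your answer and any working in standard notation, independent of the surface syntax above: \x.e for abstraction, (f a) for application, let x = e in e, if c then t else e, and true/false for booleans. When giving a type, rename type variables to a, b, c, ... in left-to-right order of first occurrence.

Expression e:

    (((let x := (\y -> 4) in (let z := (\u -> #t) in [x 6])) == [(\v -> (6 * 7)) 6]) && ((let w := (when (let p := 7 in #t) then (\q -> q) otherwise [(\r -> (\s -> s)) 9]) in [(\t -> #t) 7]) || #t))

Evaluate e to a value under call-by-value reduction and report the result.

Derivation:
step 0: (((let x = (\y.4) in (let z = (\u.true) in (x 6))) == ((\v.(6 * 7)) 6)) && ((let w = (if (let p = 7 in true) then (\q.q) else ((\r.(\s.s)) 9)) in ((\t.true) 7)) || true))
step 1: [let@0.0] (((let z = (\u.true) in ((\y.4) 6)) == ((\v.(6 * 7)) 6)) && ((let w = (if (let p = 7 in true) then (\q.q) else ((\r.(\s.s)) 9)) in ((\t.true) 7)) || true))
step 2: [let@0.0] ((((\y.4) 6) == ((\v.(6 * 7)) 6)) && ((let w = (if (let p = 7 in true) then (\q.q) else ((\r.(\s.s)) 9)) in ((\t.true) 7)) || true))
step 3: [beta@0.0] ((4 == ((\v.(6 * 7)) 6)) && ((let w = (if (let p = 7 in true) then (\q.q) else ((\r.(\s.s)) 9)) in ((\t.true) 7)) || true))
step 4: [beta@0.1] ((4 == (6 * 7)) && ((let w = (if (let p = 7 in true) then (\q.q) else ((\r.(\s.s)) 9)) in ((\t.true) 7)) || true))
step 5: [delta@0.1] ((4 == 42) && ((let w = (if (let p = 7 in true) then (\q.q) else ((\r.(\s.s)) 9)) in ((\t.true) 7)) || true))
step 6: [delta@0] (false && ((let w = (if (let p = 7 in true) then (\q.q) else ((\r.(\s.s)) 9)) in ((\t.true) 7)) || true))
step 7: [let@1.0.0.0] (false && ((let w = (if true then (\q.q) else ((\r.(\s.s)) 9)) in ((\t.true) 7)) || true))
step 8: [if@1.0.0] (false && ((let w = (\q.q) in ((\t.true) 7)) || true))
step 9: [let@1.0] (false && (((\t.true) 7) || true))
step 10: [beta@1.0] (false && (true || true))
step 11: [delta@1] (false && true)
step 12: [delta@root] false

Answer: false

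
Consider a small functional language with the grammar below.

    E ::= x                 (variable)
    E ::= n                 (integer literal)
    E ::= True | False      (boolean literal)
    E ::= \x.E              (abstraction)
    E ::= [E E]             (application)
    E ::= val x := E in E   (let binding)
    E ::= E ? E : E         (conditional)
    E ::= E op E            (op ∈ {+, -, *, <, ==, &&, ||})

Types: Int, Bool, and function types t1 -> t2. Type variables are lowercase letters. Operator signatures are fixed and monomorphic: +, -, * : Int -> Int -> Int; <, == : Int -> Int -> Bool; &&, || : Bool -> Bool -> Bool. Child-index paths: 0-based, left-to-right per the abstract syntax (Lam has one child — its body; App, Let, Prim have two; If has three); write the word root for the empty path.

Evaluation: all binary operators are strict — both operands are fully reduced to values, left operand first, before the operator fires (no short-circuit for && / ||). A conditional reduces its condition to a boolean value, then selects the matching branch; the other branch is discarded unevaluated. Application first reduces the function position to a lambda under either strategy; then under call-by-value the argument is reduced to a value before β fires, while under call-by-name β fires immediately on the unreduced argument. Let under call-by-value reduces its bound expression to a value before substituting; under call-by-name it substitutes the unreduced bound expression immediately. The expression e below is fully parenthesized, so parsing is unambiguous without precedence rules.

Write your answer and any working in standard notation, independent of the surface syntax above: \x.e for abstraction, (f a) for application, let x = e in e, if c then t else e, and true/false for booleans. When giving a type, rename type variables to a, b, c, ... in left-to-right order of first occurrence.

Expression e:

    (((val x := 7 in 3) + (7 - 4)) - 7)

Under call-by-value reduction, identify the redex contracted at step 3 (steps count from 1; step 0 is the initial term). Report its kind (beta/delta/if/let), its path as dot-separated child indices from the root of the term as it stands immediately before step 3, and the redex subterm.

Answer: delta at 0 : (3 + 3)

Trace:
step 0: (((let x = 7 in 3) + (7 - 4)) - 7)
step 1: [let@0.0] ((3 + (7 - 4)) - 7)
step 2: [delta@0.1] ((3 + 3) - 7)
step 3: [delta@0] (6 - 7)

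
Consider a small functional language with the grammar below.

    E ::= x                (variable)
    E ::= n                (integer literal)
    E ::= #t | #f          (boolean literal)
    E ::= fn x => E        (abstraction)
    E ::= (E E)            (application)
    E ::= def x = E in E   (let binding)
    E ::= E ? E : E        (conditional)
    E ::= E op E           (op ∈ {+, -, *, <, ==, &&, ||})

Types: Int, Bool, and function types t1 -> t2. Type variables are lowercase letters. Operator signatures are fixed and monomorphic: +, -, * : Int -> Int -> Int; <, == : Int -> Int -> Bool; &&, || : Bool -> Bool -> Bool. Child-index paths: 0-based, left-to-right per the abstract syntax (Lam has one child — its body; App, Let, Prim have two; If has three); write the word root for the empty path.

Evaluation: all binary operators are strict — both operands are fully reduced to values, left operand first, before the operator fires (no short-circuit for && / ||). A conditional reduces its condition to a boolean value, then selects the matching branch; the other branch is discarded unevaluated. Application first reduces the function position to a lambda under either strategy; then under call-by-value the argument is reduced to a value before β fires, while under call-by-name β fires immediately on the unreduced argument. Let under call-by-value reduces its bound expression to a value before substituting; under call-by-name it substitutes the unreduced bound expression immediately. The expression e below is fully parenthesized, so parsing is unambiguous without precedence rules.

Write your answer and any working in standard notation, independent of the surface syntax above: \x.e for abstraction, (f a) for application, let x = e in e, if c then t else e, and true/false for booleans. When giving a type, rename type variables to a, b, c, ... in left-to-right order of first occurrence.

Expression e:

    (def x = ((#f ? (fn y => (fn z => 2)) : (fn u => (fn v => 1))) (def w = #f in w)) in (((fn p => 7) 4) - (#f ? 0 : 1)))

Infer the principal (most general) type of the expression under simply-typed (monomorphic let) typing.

Working:
  unify Bool ~ Bool
\z._ : b -> Int
\y._ : a -> b -> Int
\v._ : d -> Int
\u._ : c -> d -> Int
  unify a -> b -> Int ~ c -> d -> Int
  unify a ~ c
  unify b -> Int ~ d -> Int
  unify b ~ d
  unify Int ~ Int
let w : Bool
w : Bool
  unify c -> d -> Int ~ Bool -> e
  unify c ~ Bool
  unify d -> Int ~ e
_ _ : d -> Int
let x : d -> Int
\p._ : f -> Int
  unify f -> Int ~ Int -> g
  unify f ~ Int
  unify Int ~ g
_ _ : Int
  unify Int ~ Int
  unify Bool ~ Bool
  unify Int ~ Int
  unify Int ~ Int

Answer: Int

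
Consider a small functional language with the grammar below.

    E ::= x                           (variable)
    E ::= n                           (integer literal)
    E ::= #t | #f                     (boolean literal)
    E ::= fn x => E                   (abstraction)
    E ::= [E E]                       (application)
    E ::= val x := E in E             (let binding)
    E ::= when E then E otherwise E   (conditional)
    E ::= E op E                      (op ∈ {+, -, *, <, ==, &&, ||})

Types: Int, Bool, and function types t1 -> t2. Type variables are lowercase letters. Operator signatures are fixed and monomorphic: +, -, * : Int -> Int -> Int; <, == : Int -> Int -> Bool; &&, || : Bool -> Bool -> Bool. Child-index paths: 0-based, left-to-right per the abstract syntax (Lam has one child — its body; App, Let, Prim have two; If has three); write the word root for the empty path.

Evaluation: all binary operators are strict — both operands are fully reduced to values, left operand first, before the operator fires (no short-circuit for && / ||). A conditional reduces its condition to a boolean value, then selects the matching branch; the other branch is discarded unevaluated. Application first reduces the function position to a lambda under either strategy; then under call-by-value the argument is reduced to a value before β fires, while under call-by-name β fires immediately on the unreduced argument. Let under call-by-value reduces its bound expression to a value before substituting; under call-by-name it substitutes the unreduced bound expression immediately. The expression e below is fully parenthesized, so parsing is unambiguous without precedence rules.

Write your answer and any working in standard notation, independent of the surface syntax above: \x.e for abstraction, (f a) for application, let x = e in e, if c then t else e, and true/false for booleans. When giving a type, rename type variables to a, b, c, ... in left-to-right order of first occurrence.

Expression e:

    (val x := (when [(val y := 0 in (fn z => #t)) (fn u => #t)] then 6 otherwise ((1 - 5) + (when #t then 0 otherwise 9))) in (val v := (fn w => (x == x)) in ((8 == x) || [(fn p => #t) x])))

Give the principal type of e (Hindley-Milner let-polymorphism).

Answer: Bool

Trace:
let y : Int
\z._ : a -> Bool
\u._ : b -> Bool
  unify a -> Bool ~ (b -> Bool) -> c
  unify a ~ b -> Bool
  unify Bool ~ c
_ _ : Bool
  unify Bool ~ Bool
  unify Int ~ Int
  unify Int ~ Int
  unify Int ~ Int
  unify Bool ~ Bool
  unify Int ~ Int
  unify Int ~ Int
  unify Int ~ Int
let x : Int
x : Int
  unify Int ~ Int
x : Int
  unify Int ~ Int
\w._ : d -> Bool
let v : forall. d -> Bool
  unify Int ~ Int
x : Int
  unify Int ~ Int
  unify Bool ~ Bool
\p._ : e -> Bool
x : Int
  unify e -> Bool ~ Int -> f
  unify e ~ Int
  unify Bool ~ f
_ _ : Bool
  unify Bool ~ Bool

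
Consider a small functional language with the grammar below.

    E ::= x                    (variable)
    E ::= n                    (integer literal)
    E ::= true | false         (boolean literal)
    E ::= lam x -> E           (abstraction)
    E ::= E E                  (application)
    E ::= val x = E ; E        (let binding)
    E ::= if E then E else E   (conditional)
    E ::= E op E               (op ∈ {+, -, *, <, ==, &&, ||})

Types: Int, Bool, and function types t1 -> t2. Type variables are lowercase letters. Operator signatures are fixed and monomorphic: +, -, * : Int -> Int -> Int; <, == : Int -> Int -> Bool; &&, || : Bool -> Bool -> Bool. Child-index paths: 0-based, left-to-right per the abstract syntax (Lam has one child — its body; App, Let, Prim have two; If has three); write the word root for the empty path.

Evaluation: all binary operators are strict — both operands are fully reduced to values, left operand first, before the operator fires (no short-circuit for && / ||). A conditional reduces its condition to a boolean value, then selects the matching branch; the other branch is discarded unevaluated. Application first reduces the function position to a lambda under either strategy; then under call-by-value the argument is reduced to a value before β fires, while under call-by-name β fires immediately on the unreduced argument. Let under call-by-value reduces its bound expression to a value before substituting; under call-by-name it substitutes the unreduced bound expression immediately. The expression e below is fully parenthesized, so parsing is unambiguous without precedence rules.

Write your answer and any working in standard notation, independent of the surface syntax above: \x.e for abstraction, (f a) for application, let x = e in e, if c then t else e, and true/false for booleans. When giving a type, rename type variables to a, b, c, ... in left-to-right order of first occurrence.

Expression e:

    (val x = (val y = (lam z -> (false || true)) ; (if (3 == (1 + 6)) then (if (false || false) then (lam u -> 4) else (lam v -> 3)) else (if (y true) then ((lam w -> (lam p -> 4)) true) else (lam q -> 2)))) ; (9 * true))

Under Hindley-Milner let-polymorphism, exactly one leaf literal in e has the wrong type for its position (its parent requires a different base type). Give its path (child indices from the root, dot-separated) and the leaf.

Trace:
  unify Bool ~ Bool
  unify Bool ~ Bool
\z._ : a -> Bool
let y : forall. a -> Bool
  unify Int ~ Int
  unify Int ~ Int
  unify Int ~ Int
  unify Int ~ Int
  unify Bool ~ Bool
  unify Bool ~ Bool
  unify Bool ~ Bool
  unify Bool ~ Bool
\u._ : b -> Int
\v._ : c -> Int
  unify b -> Int ~ c -> Int
  unify b ~ c
  unify Int ~ Int
y : d -> Bool
  unify d -> Bool ~ Bool -> e
  unify d ~ Bool
  unify Bool ~ e
_ _ : Bool
  unify Bool ~ Bool
\p._ : g -> Int
\w._ : f -> g -> Int
  unify f -> g -> Int ~ Bool -> h
  unify f ~ Bool
  unify g -> Int ~ h
_ _ : g -> Int
\q._ : i -> Int
  unify g -> Int ~ i -> Int
  unify g ~ i
  unify Int ~ Int
  unify c -> Int ~ i -> Int
  unify c ~ i
  unify Int ~ Int
let x : forall. i -> Int
  unify Int ~ Int
  unify Bool ~ Int
  FAIL: mismatch Bool ~ Int

Answer: 1.1 : true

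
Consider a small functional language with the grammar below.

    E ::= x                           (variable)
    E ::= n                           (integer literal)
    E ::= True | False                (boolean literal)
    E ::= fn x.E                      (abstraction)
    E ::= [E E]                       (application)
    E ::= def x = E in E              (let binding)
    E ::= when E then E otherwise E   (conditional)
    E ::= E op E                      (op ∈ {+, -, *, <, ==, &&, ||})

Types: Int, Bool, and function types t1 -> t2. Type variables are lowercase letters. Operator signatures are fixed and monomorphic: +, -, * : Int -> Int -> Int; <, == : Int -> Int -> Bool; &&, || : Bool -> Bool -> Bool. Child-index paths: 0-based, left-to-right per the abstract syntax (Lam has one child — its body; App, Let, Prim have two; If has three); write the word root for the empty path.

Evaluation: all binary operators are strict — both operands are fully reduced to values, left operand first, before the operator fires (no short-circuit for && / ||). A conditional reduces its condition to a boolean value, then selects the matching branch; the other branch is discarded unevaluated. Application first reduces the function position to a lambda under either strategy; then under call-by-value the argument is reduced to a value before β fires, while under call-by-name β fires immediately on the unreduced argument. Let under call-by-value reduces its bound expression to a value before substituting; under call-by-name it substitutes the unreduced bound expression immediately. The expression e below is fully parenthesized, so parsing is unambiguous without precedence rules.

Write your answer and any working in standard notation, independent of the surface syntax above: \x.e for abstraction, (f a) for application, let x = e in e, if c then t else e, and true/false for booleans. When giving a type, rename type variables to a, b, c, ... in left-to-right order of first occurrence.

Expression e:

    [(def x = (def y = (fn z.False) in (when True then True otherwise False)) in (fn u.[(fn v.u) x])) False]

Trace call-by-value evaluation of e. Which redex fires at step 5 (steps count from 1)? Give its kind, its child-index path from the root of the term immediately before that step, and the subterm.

Derivation:
step 0: ((let x = (let y = (\z.false) in (if true then true else false)) in (\u.((\v.u) x))) false)
step 1: [let@0.0] ((let x = (if true then true else false) in (\u.((\v.u) x))) false)
step 2: [if@0.0] ((let x = true in (\u.((\v.u) x))) false)
step 3: [let@0] ((\u.((\v.u) true)) false)
step 4: [beta@root] ((\v.false) true)
step 5: [beta@root] false

Answer: beta at root : ((\v.false) true)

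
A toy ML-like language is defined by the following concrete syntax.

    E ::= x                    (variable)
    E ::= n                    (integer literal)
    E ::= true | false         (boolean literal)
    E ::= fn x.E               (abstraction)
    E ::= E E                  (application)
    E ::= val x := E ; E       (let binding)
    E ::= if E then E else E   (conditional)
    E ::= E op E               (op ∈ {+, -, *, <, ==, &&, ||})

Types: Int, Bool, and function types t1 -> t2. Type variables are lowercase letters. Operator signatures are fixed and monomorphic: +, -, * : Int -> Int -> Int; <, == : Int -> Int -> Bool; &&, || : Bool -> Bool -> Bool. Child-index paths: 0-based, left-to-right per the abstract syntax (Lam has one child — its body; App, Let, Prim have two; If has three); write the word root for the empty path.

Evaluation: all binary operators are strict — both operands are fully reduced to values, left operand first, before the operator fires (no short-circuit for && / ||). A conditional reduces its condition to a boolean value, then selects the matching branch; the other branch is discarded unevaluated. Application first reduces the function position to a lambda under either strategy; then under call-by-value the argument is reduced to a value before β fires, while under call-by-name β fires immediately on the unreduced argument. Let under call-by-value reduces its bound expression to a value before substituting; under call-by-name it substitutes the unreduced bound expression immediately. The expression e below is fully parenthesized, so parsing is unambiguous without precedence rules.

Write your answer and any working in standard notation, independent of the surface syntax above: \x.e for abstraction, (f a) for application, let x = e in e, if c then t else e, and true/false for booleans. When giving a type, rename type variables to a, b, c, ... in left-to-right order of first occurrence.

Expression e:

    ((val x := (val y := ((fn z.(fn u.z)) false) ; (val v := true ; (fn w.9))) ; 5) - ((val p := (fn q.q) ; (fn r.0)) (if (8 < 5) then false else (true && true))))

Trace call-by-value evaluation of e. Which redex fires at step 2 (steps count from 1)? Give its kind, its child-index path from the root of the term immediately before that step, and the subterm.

Working:
step 0: ((let x = (let y = ((\z.(\u.z)) false) in (let v = true in (\w.9))) in 5) - ((let p = (\q.q) in (\r.0)) (if (8 < 5) then false else (true && true))))
step 1: [beta@0.0.0] ((let x = (let y = (\u.false) in (let v = true in (\w.9))) in 5) - ((let p = (\q.q) in (\r.0)) (if (8 < 5) then false else (true && true))))
step 2: [let@0.0] ((let x = (let v = true in (\w.9)) in 5) - ((let p = (\q.q) in (\r.0)) (if (8 < 5) then false else (true && true))))

Answer: let at 0.0 : (let y = (\u.false) in (let v = true in (\w.9)))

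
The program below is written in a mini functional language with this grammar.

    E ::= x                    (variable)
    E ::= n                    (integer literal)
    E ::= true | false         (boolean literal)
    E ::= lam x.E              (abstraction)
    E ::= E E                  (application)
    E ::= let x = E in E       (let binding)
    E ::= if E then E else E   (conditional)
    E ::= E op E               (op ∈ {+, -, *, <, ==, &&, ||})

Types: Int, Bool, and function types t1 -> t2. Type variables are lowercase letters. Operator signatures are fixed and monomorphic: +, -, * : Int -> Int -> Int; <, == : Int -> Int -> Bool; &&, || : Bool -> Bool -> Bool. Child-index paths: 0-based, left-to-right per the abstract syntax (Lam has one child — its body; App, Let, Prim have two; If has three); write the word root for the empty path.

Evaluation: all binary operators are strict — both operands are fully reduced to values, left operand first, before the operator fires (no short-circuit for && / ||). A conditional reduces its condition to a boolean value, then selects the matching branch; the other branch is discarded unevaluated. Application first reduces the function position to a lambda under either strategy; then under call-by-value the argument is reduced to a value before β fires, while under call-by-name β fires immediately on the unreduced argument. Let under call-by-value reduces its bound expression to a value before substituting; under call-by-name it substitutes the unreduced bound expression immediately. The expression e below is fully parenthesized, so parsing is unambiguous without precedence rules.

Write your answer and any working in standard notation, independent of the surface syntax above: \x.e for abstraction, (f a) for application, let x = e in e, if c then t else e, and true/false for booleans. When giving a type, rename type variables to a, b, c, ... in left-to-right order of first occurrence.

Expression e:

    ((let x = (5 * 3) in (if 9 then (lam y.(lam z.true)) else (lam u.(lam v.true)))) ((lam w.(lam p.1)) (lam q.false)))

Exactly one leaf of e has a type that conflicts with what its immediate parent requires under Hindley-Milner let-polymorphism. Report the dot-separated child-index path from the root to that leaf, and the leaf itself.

Answer: 0.1.0 : 9

Trace:
  unify Int ~ Int
  unify Int ~ Int
let x : Int
  unify Int ~ Bool
  FAIL: mismatch Int ~ Bool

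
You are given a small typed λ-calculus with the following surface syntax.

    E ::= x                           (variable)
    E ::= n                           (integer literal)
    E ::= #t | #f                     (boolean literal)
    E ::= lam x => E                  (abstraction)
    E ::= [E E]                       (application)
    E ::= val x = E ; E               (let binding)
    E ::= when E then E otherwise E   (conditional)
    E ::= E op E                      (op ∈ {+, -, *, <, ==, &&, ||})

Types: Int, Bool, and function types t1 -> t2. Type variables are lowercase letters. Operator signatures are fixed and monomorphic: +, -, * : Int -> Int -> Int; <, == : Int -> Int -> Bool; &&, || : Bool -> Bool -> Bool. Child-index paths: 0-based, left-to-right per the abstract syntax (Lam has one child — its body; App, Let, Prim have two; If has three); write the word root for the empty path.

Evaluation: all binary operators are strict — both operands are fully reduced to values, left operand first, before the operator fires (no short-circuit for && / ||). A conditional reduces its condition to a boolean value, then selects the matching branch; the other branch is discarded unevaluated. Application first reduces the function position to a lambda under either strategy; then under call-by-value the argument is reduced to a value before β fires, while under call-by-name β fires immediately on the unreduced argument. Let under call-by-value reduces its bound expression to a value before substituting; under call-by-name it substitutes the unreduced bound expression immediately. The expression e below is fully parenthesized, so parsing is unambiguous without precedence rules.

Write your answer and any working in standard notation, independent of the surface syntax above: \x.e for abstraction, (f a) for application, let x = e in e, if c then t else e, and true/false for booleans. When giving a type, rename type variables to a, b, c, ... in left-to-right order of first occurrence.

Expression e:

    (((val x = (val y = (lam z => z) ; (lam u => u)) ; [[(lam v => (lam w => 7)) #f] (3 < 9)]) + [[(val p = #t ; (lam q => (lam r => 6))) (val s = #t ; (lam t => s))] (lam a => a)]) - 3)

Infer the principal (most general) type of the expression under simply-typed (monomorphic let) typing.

Answer: Int

Trace:
z : a
\z._ : a -> a
let y : a -> a
u : b
\u._ : b -> b
let x : b -> b
\w._ : d -> Int
\v._ : c -> d -> Int
  unify c -> d -> Int ~ Bool -> e
  unify c ~ Bool
  unify d -> Int ~ e
_ _ : d -> Int
  unify Int ~ Int
  unify Int ~ Int
  unify d -> Int ~ Bool -> f
  unify d ~ Bool
  unify Int ~ f
_ _ : Int
  unify Int ~ Int
let p : Bool
\r._ : h -> Int
\q._ : g -> h -> Int
let s : Bool
s : Bool
\t._ : i -> Bool
  unify g -> h -> Int ~ (i -> Bool) -> j
  unify g ~ i -> Bool
  unify h -> Int ~ j
_ _ : h -> Int
a : k
\a._ : k -> k
  unify h -> Int ~ (k -> k) -> l
  unify h ~ k -> k
  unify Int ~ l
_ _ : Int
  unify Int ~ Int
  unify Int ~ Int
  unify Int ~ Int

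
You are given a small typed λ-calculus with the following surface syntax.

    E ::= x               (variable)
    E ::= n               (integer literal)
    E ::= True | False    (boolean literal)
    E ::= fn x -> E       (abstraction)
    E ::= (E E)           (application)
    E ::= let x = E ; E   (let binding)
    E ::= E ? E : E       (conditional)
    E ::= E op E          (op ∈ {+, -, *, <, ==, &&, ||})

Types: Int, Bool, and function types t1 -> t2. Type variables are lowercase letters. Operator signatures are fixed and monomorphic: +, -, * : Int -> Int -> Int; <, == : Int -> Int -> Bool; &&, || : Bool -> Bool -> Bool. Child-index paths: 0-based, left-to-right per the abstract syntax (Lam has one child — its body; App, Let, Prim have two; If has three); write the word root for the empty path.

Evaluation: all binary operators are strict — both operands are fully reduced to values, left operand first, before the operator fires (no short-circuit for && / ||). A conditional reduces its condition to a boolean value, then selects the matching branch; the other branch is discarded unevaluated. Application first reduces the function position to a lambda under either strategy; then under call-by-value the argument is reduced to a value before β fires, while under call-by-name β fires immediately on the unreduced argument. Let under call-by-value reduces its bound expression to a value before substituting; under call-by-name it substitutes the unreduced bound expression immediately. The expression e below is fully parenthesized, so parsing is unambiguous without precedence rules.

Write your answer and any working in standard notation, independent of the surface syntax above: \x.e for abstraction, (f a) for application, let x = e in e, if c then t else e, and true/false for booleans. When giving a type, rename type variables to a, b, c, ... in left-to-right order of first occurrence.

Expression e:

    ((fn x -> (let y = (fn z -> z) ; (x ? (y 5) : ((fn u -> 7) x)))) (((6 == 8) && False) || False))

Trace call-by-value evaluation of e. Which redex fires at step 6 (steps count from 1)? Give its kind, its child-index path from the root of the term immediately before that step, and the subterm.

Answer: if at root : (if false then ((\z.z) 5) else ((\u.7) false))

Working:
step 0: ((\x.(let y = (\z.z) in (if x then (y 5) else ((\u.7) x)))) (((6 == 8) && false) || false))
step 1: [delta@1.0.0] ((\x.(let y = (\z.z) in (if x then (y 5) else ((\u.7) x)))) ((false && false) || false))
step 2: [delta@1.0] ((\x.(let y = (\z.z) in (if x then (y 5) else ((\u.7) x)))) (false || false))
step 3: [delta@1] ((\x.(let y = (\z.z) in (if x then (y 5) else ((\u.7) x)))) false)
step 4: [beta@root] (let y = (\z.z) in (if false then (y 5) else ((\u.7) false)))
step 5: [let@root] (if false then ((\z.z) 5) else ((\u.7) false))
step 6: [if@root] ((\u.7) false)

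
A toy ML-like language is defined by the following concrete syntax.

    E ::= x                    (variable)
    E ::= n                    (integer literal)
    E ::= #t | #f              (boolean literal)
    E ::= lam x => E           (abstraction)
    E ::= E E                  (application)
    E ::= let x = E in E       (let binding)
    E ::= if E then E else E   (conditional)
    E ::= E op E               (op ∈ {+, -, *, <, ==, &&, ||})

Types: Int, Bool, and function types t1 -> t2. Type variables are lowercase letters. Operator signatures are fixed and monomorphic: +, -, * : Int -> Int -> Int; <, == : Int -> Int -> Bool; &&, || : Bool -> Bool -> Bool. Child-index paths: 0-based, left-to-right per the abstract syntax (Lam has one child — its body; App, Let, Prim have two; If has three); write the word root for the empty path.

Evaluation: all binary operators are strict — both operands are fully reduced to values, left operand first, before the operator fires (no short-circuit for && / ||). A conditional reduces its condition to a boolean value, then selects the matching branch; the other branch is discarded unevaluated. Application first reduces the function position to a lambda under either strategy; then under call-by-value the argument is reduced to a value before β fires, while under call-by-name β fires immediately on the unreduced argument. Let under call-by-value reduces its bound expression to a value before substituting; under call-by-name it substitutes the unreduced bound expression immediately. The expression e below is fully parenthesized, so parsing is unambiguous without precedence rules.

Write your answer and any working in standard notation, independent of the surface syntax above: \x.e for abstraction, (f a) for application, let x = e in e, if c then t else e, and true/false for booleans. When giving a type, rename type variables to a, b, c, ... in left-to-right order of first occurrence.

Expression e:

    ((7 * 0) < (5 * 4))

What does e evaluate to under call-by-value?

Answer: true

Working:
step 0: ((7 * 0) < (5 * 4))
step 1: [delta@0] (0 < (5 * 4))
step 2: [delta@1] (0 < 20)
step 3: [delta@root] true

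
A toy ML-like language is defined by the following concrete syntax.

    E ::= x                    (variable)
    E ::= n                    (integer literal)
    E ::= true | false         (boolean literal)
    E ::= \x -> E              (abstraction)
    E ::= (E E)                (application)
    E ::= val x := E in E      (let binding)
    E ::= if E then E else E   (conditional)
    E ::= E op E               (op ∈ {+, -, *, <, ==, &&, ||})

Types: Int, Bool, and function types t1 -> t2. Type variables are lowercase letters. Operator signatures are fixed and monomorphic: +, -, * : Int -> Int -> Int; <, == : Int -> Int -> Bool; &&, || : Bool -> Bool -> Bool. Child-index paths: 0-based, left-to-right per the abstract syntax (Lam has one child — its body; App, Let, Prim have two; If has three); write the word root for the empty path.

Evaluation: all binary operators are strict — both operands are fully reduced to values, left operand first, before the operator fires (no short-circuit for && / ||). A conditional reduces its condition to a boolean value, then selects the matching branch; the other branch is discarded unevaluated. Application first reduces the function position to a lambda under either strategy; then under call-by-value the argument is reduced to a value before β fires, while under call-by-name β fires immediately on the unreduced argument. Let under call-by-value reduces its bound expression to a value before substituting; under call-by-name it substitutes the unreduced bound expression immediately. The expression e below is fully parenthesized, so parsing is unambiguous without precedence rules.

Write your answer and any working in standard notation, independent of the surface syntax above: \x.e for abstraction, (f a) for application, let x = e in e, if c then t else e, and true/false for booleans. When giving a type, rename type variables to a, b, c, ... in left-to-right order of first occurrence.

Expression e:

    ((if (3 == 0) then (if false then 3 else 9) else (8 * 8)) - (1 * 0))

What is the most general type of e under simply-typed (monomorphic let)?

Answer: Int

Derivation:
  unify Int ~ Int
  unify Int ~ Int
  unify Bool ~ Bool
  unify Bool ~ Bool
  unify Int ~ Int
  unify Int ~ Int
  unify Int ~ Int
  unify Int ~ Int
  unify Int ~ Int
  unify Int ~ Int
  unify Int ~ Int
  unify Int ~ Int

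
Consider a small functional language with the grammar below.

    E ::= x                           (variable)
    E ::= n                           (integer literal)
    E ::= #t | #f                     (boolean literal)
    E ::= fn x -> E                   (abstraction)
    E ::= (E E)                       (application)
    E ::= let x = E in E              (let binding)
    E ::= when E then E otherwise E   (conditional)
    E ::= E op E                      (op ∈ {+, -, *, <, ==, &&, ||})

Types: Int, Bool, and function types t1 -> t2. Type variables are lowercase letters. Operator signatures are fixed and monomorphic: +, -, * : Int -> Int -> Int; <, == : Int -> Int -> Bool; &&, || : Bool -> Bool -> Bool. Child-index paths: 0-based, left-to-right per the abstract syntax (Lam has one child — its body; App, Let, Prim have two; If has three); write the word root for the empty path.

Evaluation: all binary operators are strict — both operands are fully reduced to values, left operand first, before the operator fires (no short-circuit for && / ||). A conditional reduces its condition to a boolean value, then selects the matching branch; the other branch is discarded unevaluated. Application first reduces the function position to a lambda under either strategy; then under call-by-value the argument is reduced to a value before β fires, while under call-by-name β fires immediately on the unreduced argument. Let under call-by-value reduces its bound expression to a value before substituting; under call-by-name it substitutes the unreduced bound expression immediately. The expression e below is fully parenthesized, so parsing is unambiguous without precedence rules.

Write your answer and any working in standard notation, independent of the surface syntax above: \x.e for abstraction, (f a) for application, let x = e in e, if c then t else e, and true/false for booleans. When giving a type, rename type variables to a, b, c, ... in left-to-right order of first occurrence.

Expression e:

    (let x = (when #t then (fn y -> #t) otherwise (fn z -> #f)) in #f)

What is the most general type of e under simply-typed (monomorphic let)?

Answer: Bool

Derivation:
  unify Bool ~ Bool
\y._ : a -> Bool
\z._ : b -> Bool
  unify a -> Bool ~ b -> Bool
  unify a ~ b
  unify Bool ~ Bool
let x : b -> Bool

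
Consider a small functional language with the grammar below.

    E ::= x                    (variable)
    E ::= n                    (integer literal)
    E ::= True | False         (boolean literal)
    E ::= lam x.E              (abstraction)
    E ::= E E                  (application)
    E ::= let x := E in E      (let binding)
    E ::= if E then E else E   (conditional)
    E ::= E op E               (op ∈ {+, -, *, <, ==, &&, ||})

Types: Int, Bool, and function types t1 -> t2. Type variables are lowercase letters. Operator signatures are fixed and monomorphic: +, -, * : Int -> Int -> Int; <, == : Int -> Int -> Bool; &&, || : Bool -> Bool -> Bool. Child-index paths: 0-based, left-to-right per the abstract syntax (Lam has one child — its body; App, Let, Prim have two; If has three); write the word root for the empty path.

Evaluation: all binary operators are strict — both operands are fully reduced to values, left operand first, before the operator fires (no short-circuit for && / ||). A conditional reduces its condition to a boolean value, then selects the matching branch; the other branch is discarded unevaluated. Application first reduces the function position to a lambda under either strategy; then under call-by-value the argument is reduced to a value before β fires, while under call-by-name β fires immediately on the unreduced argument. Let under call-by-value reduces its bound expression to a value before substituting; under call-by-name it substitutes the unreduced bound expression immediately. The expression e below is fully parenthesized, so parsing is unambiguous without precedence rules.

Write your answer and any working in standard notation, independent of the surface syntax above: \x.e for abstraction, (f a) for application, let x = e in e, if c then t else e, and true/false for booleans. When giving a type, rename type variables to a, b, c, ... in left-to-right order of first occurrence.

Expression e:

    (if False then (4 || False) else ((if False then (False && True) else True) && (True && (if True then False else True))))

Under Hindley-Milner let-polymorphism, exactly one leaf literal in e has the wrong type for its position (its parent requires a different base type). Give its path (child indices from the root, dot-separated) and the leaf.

Working:
  unify Bool ~ Bool
  unify Int ~ Bool
  FAIL: mismatch Int ~ Bool

Answer: 1.0 : 4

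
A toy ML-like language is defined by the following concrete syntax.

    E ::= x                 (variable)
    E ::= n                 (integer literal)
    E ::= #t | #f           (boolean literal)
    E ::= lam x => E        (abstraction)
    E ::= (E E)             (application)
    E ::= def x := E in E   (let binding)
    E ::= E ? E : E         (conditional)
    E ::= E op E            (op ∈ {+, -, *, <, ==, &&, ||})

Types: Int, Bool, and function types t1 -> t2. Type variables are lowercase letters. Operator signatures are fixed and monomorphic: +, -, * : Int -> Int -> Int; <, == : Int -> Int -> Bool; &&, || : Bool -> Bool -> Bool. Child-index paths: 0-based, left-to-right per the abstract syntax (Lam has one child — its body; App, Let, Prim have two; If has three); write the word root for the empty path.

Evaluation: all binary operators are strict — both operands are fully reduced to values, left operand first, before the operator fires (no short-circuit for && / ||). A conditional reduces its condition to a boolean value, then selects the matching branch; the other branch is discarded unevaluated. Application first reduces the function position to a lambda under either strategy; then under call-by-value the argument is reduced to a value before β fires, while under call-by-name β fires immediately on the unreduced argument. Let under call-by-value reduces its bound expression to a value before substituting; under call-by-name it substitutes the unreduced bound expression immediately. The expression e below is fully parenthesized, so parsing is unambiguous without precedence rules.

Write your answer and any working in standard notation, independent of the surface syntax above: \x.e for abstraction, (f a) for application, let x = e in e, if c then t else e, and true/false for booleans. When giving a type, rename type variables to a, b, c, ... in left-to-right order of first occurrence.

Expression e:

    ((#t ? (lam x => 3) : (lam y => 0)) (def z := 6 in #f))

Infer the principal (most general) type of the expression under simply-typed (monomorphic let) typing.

Derivation:
  unify Bool ~ Bool
\x._ : a -> Int
\y._ : b -> Int
  unify a -> Int ~ b -> Int
  unify a ~ b
  unify Int ~ Int
let z : Int
  unify b -> Int ~ Bool -> c
  unify b ~ Bool
  unify Int ~ c
_ _ : Int

Answer: Int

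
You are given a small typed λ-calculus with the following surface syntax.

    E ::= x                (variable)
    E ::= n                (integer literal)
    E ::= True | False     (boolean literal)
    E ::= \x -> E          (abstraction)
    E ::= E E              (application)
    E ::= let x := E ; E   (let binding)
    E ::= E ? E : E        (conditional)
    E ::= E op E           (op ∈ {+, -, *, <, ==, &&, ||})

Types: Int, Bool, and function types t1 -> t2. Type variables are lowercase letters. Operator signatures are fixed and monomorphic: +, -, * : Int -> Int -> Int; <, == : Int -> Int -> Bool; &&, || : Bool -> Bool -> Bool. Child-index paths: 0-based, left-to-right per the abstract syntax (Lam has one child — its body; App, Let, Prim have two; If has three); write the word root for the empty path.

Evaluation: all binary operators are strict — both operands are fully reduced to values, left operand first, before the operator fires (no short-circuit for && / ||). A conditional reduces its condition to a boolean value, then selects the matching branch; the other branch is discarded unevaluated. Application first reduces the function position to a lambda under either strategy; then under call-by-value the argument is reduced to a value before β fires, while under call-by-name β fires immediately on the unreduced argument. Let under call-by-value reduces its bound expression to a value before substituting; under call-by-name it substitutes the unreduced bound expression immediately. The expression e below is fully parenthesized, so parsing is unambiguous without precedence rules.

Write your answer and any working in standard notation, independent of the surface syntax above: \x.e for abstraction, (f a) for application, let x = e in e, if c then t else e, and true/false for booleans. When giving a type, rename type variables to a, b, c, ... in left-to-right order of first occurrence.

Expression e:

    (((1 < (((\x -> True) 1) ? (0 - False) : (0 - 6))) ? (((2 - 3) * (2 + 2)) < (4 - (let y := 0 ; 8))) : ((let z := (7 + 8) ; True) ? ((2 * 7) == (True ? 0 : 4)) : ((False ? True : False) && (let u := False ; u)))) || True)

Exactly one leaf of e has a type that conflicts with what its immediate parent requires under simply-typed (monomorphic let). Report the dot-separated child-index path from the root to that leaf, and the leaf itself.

Working:
  unify Int ~ Int
\x._ : a -> Bool
  unify a -> Bool ~ Int -> b
  unify a ~ Int
  unify Bool ~ b
_ _ : Bool
  unify Bool ~ Bool
  unify Int ~ Int
  unify Bool ~ Int
  FAIL: mismatch Bool ~ Int

Answer: 0.0.1.1.1 : false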